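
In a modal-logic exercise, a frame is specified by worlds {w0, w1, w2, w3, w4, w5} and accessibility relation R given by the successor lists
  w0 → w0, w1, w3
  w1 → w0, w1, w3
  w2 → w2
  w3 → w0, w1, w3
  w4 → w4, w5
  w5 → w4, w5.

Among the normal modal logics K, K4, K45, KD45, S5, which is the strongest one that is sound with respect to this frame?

S5

Transitive (axiom 4): yes — every two-step R-path is closed by a direct edge.
Euclidean (axiom 5): yes — any two successors of a common world are R-related.
Serial (axiom D): yes — every world has a successor (e.g. w0 R w0).
Reflexive (axiom T): yes — every world is R-related to itself.
So F validates K, K4, K45, KD45, S5. The strongest is S5.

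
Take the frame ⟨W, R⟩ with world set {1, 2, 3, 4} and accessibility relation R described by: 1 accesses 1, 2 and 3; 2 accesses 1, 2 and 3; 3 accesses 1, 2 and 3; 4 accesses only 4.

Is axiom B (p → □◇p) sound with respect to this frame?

Yes

The schema B characterises exactly the symmetric frames.
Symmetric: yes — every pair in R has its reverse in R.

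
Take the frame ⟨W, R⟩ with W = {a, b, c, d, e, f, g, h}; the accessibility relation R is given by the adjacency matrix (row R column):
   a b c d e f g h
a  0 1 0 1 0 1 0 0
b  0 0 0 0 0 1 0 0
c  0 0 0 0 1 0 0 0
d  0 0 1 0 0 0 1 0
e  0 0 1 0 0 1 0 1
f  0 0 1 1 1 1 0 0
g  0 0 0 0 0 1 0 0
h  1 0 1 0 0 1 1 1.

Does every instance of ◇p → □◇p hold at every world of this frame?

Axiom 5 corresponds to the accessibility relation being Euclidean.
Euclidean: no — a R b and a R d, but not b R d.

No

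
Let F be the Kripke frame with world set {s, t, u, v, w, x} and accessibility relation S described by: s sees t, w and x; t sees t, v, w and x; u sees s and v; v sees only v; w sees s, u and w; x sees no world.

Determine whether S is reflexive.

No

Reflexive: no — s is not related to itself.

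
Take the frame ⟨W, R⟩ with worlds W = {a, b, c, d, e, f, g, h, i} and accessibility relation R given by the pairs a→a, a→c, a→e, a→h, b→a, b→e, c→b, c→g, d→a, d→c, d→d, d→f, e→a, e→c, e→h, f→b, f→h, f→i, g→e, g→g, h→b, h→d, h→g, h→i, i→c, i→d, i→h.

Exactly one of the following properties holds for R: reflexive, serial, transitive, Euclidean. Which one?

Reflexive: no — b is not related to itself.
Serial: yes — every world has a successor (e.g. a R a).
Transitive: no — a R c and c R b, but not a R b.
Euclidean: no — a R c and a R e, but not c R e.
Only serial holds.

serial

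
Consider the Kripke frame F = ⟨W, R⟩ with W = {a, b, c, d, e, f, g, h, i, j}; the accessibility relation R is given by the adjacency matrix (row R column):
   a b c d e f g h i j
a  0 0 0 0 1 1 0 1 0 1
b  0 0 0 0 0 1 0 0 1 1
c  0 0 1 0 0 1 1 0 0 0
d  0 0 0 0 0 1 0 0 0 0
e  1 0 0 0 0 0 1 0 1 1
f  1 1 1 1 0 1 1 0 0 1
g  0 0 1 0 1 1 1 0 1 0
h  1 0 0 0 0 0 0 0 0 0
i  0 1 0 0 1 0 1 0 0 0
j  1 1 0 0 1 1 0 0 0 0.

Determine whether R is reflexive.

No

Reflexive: no — a is not related to itself.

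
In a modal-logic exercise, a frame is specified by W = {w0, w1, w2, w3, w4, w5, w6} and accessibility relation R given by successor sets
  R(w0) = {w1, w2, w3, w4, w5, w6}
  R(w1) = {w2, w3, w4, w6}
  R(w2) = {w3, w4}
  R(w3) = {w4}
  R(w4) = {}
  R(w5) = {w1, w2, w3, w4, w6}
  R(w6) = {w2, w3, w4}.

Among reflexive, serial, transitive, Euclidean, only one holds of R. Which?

transitive

Reflexive: no — w0 is not related to itself.
Serial: no — w4 has no R-successor.
Transitive: yes — every two-step R-path is closed by a direct edge.
Euclidean: no — w0 R w1 and w0 R w5, but not w1 R w5.
Only transitive holds.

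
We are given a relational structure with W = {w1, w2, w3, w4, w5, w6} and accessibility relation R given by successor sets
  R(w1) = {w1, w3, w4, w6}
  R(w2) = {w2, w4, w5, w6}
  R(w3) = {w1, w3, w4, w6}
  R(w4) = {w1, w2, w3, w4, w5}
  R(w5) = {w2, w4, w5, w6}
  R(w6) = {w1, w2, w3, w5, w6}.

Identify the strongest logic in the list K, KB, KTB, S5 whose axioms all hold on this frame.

KTB

Symmetric (axiom B): yes — every pair in R has its reverse in R.
Reflexive (axiom T): yes — every world is R-related to itself.
Euclidean (axiom 5): no — w1 R w4 and w1 R w6, but not w4 R w6.
So F validates K, KB, KTB; S5 would additionally require R to be Euclidean. The strongest is KTB.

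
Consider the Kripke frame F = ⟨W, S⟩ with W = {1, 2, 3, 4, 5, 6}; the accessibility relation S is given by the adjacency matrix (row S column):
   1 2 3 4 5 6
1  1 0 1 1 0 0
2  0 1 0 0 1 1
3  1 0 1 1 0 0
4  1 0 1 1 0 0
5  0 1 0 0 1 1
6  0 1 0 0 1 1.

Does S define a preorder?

Yes

Reflexive: yes — every world is S-related to itself.
Transitive: yes — every two-step S-path is closed by a direct edge.
So S is a preorder.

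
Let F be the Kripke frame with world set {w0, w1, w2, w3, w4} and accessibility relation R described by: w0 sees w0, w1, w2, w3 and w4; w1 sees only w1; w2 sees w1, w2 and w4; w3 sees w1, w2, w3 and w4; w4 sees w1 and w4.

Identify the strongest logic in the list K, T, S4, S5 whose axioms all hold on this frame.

Reflexive (axiom T): yes — every world is R-related to itself.
Transitive (axiom 4): yes — every two-step R-path is closed by a direct edge.
Euclidean (axiom 5): no — w0 R w1 and w0 R w2, but not w1 R w2.
So F validates K, T, S4; S5 would additionally require R to be Euclidean. The strongest is S4.

S4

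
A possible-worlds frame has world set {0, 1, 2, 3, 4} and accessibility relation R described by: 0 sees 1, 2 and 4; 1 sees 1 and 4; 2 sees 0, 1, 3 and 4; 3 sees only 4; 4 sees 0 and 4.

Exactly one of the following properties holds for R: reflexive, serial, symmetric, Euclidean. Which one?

Reflexive: no — 0 is not related to itself.
Serial: yes — every world has a successor (e.g. 0 R 1).
Symmetric: no — 0 R 1 but not 1 R 0.
Euclidean: no — 0 R 1 and 0 R 2, but not 1 R 2.
Only serial holds.

serial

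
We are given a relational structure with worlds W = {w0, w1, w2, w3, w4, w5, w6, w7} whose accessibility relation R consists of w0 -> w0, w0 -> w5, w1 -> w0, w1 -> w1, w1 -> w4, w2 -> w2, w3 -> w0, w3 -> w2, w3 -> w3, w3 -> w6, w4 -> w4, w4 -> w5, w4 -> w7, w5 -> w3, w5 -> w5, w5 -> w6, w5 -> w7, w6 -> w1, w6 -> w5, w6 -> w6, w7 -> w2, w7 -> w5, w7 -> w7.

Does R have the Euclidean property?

No

Euclidean: no — w1 R w0 and w1 R w4, but not w0 R w4.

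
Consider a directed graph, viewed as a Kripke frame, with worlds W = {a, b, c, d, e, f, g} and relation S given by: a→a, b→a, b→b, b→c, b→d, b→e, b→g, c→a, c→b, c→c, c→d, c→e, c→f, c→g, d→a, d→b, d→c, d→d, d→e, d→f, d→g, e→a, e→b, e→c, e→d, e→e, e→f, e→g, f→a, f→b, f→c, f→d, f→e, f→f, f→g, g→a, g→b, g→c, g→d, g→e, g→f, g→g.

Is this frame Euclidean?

No

Euclidean: no — b S a and b S c, but not a S c.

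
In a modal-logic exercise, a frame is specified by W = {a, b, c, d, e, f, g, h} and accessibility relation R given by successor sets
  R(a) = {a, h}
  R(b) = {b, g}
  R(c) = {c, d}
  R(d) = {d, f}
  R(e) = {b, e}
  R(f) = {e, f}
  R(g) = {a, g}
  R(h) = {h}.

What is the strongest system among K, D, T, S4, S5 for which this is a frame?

T

Serial (axiom D): yes — every world has a successor (e.g. a R a).
Reflexive (axiom T): yes — every world is R-related to itself.
Transitive (axiom 4): no — b R g and g R a, but not b R a.
Euclidean (axiom 5): no — a R h and a R a, but not h R a.
So F validates K, D, T; S4 would additionally require R to be transitive. The strongest is T.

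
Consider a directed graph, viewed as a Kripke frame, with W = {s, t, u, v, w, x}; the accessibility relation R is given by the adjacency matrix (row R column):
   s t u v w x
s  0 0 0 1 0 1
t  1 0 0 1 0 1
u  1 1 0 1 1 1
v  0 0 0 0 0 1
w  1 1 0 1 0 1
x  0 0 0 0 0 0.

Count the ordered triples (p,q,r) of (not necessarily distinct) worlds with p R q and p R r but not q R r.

35

Enumerating: (s,v,v), (s,x,v), (s,x,x), (t,s,s), (t,v,s), (t,v,v), (t,x,s), (t,x,v), (t,x,x), (u,s,s), (u,s,t), (u,s,w), … and 23 more.
Total: 35.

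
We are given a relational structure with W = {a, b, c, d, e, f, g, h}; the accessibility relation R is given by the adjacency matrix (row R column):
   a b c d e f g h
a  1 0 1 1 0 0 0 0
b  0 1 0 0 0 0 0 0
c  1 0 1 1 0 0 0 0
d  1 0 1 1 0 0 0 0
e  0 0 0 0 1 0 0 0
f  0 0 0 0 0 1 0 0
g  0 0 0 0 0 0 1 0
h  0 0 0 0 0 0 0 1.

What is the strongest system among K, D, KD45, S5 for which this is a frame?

S5

Serial (axiom D): yes — every world has a successor (e.g. a R a).
Euclidean (axiom 5): yes — any two successors of a common world are R-related.
Transitive (axiom 4): yes — every two-step R-path is closed by a direct edge.
Reflexive (axiom T): yes — every world is R-related to itself.
So F validates K, D, KD45, S5. The strongest is S5.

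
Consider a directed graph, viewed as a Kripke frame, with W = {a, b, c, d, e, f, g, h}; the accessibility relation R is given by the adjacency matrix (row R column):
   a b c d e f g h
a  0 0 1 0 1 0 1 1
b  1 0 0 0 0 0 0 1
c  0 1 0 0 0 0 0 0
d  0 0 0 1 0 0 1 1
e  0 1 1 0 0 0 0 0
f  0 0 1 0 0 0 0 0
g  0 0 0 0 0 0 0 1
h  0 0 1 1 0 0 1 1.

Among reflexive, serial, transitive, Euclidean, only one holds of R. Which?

serial

Reflexive: no — a is not related to itself.
Serial: yes — every world has a successor (e.g. a R c).
Transitive: no — a R c and c R b, but not a R b.
Euclidean: no — a R c and a R e, but not c R e.
Only serial holds.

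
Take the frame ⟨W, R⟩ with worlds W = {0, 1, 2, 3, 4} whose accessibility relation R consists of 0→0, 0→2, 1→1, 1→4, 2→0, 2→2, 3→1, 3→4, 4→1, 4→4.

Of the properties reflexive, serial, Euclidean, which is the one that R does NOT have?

Reflexive: no — 3 is not related to itself.
Serial: yes — every world has a successor (e.g. 0 R 0).
Euclidean: yes — any two successors of a common world are R-related.
Only reflexive fails.

reflexive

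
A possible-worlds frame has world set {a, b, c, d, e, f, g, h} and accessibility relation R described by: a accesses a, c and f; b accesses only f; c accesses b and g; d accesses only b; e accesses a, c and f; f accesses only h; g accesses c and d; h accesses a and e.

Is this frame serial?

Yes

Serial: yes — every world has a successor (e.g. a R a).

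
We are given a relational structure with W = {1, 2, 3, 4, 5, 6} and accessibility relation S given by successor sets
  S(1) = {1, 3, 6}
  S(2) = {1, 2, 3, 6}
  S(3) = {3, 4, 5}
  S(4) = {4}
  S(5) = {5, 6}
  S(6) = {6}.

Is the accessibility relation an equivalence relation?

No

Reflexive: yes — every world is S-related to itself.
Symmetric: no — 1 S 3 but not 3 S 1.
Transitive: no — 1 S 3 and 3 S 4, but not 1 S 4.
So S is not an equivalence relation.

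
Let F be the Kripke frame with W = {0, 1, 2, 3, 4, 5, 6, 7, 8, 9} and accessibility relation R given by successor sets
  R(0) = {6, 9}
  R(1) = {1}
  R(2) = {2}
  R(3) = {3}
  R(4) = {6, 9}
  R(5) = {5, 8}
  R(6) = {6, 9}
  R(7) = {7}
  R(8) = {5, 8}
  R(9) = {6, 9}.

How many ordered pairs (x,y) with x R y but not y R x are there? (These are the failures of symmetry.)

4

Enumerating: (0,6), (0,9), (4,6), (4,9).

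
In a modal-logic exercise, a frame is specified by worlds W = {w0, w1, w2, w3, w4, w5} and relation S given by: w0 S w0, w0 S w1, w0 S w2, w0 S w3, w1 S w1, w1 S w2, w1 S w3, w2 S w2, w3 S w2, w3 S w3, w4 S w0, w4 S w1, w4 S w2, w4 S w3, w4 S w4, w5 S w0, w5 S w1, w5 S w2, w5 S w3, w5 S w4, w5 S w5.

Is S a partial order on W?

Reflexive: yes — every world is S-related to itself.
Transitive: yes — every two-step S-path is closed by a direct edge.
Antisymmetric: yes — no distinct pair is related both ways.
So S is a partial order.

Yes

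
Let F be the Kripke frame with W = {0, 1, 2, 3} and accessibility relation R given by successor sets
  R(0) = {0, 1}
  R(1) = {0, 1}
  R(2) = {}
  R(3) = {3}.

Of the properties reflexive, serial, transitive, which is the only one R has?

Reflexive: no — 2 is not related to itself.
Serial: no — 2 has no R-successor.
Transitive: yes — every two-step R-path is closed by a direct edge.
Only transitive holds.

transitive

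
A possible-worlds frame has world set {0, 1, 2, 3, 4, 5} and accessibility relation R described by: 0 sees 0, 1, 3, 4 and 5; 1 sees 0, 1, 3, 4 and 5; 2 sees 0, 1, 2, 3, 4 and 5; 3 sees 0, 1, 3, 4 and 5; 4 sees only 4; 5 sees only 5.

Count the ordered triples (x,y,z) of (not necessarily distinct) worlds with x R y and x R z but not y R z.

37

Enumerating: (0,4,0), (0,4,1), (0,4,3), (0,4,5), (0,5,0), (0,5,1), (0,5,3), (0,5,4), (1,4,0), (1,4,1), (1,4,3), (1,4,5), … and 25 more.
Total: 37.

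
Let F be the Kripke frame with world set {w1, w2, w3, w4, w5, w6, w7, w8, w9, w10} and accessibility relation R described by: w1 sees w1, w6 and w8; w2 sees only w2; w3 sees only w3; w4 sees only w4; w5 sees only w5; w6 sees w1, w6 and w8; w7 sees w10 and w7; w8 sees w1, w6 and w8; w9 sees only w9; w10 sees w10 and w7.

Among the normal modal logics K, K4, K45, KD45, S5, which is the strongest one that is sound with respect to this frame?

S5

Transitive (axiom 4): yes — every two-step R-path is closed by a direct edge.
Euclidean (axiom 5): yes — any two successors of a common world are R-related.
Serial (axiom D): yes — every world has a successor (e.g. w1 R w1).
Reflexive (axiom T): yes — every world is R-related to itself.
So F validates K, K4, K45, KD45, S5. The strongest is S5.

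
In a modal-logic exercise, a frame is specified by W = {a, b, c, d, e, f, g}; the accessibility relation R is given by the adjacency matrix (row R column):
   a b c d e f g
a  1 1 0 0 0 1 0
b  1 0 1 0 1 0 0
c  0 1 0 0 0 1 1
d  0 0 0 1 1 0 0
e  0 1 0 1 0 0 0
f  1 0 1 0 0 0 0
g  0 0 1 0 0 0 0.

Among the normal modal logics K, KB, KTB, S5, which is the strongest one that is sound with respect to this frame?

Symmetric (axiom B): yes — every pair in R has its reverse in R.
Reflexive (axiom T): no — b is not related to itself.
Euclidean (axiom 5): no — a R b and a R f, but not b R f.
So F validates K, KB; KTB would additionally require R to be reflexive. The strongest is KB.

KB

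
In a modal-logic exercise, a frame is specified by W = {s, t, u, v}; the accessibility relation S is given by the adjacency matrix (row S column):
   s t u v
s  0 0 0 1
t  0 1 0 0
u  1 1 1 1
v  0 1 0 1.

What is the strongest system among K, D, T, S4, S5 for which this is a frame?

D

Serial (axiom D): yes — every world has a successor (e.g. s S v).
Reflexive (axiom T): no — s is not related to itself.
Transitive (axiom 4): no — s S v and v S t, but not s S t.
Euclidean (axiom 5): no — u S s and u S t, but not s S t.
So F validates K, D; T would additionally require S to be reflexive. The strongest is D.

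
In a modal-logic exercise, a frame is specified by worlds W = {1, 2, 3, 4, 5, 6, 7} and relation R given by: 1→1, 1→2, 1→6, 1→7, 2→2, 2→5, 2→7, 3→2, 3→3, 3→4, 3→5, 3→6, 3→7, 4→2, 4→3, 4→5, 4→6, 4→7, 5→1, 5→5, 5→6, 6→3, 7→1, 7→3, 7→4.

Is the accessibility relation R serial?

Serial: yes — every world has a successor (e.g. 1 R 1).

Yes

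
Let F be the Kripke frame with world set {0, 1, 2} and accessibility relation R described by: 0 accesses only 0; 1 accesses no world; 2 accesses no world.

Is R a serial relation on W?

Serial: no — 1 has no R-successor.

No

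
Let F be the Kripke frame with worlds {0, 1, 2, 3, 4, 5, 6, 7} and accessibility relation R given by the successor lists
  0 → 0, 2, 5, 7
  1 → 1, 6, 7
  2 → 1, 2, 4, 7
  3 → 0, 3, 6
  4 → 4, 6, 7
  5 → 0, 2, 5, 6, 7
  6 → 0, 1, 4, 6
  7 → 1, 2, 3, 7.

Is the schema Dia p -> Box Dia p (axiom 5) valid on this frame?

By correspondence theory, 5 is valid on a frame iff R is Euclidean.
Euclidean: no — 0 R 2 and 0 R 5, but not 2 R 5.

No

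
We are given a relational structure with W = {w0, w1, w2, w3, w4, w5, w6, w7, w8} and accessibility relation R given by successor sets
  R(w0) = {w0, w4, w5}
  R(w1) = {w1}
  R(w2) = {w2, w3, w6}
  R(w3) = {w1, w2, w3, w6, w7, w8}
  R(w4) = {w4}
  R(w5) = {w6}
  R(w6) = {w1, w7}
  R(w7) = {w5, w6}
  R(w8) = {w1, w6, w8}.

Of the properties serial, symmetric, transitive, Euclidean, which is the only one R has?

serial

Serial: yes — every world has a successor (e.g. w0 R w0).
Symmetric: no — w0 R w4 but not w4 R w0.
Transitive: no — w0 R w5 and w5 R w6, but not w0 R w6.
Euclidean: no — w0 R w4 and w0 R w5, but not w4 R w5.
Only serial holds.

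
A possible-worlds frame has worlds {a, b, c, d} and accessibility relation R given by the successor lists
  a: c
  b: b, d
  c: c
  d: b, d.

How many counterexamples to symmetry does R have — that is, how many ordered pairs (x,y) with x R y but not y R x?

1

Enumerating: (a,c).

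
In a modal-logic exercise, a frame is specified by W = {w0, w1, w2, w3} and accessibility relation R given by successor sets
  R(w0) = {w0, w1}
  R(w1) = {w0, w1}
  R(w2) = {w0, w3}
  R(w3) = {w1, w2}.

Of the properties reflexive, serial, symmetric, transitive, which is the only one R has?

serial

Reflexive: no — w2 is not related to itself.
Serial: yes — every world has a successor (e.g. w0 R w0).
Symmetric: no — w2 R w0 but not w0 R w2.
Transitive: no — w2 R w0 and w0 R w1, but not w2 R w1.
Only serial holds.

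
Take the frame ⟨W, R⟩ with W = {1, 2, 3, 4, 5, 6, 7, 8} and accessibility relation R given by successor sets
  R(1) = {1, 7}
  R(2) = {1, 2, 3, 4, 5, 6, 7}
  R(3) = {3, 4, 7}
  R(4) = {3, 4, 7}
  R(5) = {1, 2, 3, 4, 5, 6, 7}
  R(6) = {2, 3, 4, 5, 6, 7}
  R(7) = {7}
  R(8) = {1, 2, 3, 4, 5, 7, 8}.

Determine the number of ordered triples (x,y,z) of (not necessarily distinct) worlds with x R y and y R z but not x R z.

4

Enumerating: (6,2,1), (6,5,1), (8,2,6), (8,5,6).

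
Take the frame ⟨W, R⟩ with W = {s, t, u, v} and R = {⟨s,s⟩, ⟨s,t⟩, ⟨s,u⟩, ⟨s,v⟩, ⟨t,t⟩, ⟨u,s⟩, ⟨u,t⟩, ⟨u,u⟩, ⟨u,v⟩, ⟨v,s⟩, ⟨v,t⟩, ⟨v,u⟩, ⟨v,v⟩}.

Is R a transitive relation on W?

Transitive: yes — every two-step R-path is closed by a direct edge.

Yes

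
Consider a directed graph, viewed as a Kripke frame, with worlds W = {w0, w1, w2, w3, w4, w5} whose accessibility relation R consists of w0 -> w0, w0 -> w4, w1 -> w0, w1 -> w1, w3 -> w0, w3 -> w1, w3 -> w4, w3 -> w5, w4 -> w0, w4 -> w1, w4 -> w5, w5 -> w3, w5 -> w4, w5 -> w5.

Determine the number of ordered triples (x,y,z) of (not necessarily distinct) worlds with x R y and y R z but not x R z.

11

Enumerating: (w0,w4,w1), (w0,w4,w5), (w1,w0,w4), (w3,w5,w3), (w4,w0,w4), (w4,w5,w3), (w4,w5,w4), (w5,w3,w0), (w5,w3,w1), (w5,w4,w0), (w5,w4,w1).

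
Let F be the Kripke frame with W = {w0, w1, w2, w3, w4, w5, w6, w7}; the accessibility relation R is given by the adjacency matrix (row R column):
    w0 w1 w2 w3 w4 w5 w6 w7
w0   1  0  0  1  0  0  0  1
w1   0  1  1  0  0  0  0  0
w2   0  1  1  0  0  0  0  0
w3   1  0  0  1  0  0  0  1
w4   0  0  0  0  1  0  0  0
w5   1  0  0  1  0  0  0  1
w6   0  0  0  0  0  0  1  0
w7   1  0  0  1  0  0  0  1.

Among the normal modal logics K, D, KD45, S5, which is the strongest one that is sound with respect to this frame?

KD45

Serial (axiom D): yes — every world has a successor (e.g. w0 R w0).
Euclidean (axiom 5): yes — any two successors of a common world are R-related.
Transitive (axiom 4): yes — every two-step R-path is closed by a direct edge.
Reflexive (axiom T): no — w5 is not related to itself.
So F validates K, D, KD45; S5 would additionally require R to be reflexive. The strongest is KD45.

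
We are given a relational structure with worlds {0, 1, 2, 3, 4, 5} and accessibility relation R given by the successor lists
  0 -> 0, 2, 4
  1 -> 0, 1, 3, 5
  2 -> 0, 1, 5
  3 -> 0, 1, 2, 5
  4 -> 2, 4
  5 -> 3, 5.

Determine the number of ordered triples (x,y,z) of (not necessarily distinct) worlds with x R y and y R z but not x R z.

18

Enumerating: (0,2,1), (0,2,5), (1,0,2), (1,0,4), (1,3,2), (2,0,2), (2,0,4), (2,1,3), (2,5,3), (3,0,4), (3,1,3), (3,5,3), (4,2,0), (4,2,1), (4,2,5), (5,3,0), (5,3,1), (5,3,2).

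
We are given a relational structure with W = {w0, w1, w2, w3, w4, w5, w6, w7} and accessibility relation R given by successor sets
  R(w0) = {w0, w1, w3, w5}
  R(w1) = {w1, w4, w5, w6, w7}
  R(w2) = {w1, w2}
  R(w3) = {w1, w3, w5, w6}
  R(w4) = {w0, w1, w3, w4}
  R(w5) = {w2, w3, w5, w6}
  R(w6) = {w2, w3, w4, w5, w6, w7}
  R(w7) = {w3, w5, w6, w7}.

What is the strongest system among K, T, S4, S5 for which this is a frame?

T

Reflexive (axiom T): yes — every world is R-related to itself.
Transitive (axiom 4): no — w0 R w1 and w1 R w4, but not w0 R w4.
Euclidean (axiom 5): no — w0 R w1 and w0 R w3, but not w1 R w3.
So F validates K, T; S4 would additionally require R to be transitive. The strongest is T.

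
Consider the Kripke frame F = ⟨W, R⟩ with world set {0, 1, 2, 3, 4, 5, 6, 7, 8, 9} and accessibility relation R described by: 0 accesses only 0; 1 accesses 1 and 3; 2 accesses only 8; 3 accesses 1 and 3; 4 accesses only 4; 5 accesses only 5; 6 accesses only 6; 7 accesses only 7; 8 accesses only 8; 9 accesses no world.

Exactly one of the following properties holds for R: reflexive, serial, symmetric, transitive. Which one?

Reflexive: no — 2 is not related to itself.
Serial: no — 9 has no R-successor.
Symmetric: no — 2 R 8 but not 8 R 2.
Transitive: yes — every two-step R-path is closed by a direct edge.
Only transitive holds.

transitive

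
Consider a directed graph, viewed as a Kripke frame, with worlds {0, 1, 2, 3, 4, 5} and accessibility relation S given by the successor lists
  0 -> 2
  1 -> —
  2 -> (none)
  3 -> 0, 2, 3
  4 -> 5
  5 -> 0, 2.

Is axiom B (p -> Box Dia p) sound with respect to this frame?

The schema B characterises exactly the symmetric frames.
Symmetric: no — 0 S 2 but not 2 S 0.

No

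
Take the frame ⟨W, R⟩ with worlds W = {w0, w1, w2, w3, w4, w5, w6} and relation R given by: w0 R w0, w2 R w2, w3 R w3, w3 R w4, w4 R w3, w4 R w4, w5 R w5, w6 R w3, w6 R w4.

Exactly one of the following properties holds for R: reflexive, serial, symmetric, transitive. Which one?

transitive

Reflexive: no — w1 is not related to itself.
Serial: no — w1 has no R-successor.
Symmetric: no — w6 R w3 but not w3 R w6.
Transitive: yes — every two-step R-path is closed by a direct edge.
Only transitive holds.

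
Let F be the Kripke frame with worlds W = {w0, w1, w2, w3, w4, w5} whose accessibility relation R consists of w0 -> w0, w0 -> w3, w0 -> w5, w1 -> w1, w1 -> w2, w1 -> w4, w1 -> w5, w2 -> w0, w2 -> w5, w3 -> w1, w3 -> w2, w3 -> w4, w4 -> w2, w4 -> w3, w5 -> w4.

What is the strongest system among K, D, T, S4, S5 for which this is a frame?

D

Serial (axiom D): yes — every world has a successor (e.g. w0 R w0).
Reflexive (axiom T): no — w2 is not related to itself.
Transitive (axiom 4): no — w0 R w3 and w3 R w1, but not w0 R w1.
Euclidean (axiom 5): no — w0 R w3 and w0 R w5, but not w3 R w5.
So F validates K, D; T would additionally require R to be reflexive. The strongest is D.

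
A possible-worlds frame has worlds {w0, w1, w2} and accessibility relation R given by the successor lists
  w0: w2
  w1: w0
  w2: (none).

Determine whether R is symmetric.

No

Symmetric: no — w0 R w2 but not w2 R w0.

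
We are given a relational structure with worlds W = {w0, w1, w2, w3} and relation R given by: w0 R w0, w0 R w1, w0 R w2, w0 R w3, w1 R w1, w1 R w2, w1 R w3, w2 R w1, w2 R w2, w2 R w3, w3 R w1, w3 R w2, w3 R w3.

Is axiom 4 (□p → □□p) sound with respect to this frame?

Yes

By correspondence theory, 4 is valid on a frame iff R is transitive.
Transitive: yes — every two-step R-path is closed by a direct edge.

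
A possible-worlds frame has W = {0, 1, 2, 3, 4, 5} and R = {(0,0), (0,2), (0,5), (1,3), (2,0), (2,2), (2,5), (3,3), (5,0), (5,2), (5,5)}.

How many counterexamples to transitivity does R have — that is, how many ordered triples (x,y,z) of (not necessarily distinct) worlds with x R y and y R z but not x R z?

0

R is transitive; there are no such tuples.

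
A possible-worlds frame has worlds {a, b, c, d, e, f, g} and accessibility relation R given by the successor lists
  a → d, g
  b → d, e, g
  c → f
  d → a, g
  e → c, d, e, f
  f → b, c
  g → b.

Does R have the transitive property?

Transitive: no — a R g and g R b, but not a R b.

No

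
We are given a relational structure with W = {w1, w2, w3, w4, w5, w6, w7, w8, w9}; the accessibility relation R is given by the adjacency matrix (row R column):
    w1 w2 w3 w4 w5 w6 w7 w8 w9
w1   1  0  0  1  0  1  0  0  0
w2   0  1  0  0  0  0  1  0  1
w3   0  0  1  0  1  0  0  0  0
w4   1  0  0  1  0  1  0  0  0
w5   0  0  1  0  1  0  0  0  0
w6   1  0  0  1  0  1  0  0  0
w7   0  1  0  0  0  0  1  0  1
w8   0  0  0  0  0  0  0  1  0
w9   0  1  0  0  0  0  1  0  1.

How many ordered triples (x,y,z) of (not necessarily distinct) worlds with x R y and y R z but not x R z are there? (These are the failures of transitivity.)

0

R is transitive; there are no such tuples.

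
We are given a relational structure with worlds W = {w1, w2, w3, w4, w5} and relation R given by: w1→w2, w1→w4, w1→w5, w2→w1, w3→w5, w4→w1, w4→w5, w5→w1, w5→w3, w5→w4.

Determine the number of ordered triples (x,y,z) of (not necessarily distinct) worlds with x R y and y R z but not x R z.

18

Enumerating: (w1,w2,w1), (w1,w4,w1), (w1,w5,w1), (w1,w5,w3), (w2,w1,w2), (w2,w1,w4), (w2,w1,w5), (w3,w5,w1), (w3,w5,w3), (w3,w5,w4), (w4,w1,w2), (w4,w1,w4), (w4,w5,w3), (w4,w5,w4), (w5,w1,w2), (w5,w1,w5), (w5,w3,w5), (w5,w4,w5).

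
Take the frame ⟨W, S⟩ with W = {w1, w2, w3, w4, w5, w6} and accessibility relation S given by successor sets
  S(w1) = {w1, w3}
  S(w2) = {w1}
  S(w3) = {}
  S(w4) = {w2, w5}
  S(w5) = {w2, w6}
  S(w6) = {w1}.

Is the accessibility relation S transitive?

No

Transitive: no — w2 S w1 and w1 S w3, but not w2 S w3.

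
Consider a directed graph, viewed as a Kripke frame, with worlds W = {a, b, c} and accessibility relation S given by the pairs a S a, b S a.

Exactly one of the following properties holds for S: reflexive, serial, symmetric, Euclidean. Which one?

Reflexive: no — b is not related to itself.
Serial: no — c has no S-successor.
Symmetric: no — b S a but not a S b.
Euclidean: yes — any two successors of a common world are S-related.
Only Euclidean holds.

Euclidean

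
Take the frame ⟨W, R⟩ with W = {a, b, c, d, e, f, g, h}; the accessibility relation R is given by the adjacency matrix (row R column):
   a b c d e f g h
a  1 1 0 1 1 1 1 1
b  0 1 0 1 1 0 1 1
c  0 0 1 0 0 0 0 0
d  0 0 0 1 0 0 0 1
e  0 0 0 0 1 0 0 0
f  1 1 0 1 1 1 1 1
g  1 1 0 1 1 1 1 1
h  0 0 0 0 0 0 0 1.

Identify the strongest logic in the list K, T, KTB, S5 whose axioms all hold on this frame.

Reflexive (axiom T): yes — every world is R-related to itself.
Symmetric (axiom B): no — a R b but not b R a.
Euclidean (axiom 5): no — a R b and a R f, but not b R f.
So F validates K, T; KTB would additionally require R to be symmetric. The strongest is T.

T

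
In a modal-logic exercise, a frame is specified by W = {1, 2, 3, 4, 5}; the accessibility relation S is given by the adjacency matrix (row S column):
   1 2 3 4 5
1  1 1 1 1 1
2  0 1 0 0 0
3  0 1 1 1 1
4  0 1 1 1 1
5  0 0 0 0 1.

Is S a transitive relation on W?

Transitive: yes — every two-step S-path is closed by a direct edge.

Yes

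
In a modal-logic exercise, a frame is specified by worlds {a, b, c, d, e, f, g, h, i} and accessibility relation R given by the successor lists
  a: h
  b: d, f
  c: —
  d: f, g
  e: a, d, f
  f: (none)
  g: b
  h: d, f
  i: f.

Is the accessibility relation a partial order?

Reflexive: no — a is not related to itself.
Transitive: no — a R h and h R d, but not a R d.
Antisymmetric: yes — no distinct pair is related both ways.
So R is not a partial order.

No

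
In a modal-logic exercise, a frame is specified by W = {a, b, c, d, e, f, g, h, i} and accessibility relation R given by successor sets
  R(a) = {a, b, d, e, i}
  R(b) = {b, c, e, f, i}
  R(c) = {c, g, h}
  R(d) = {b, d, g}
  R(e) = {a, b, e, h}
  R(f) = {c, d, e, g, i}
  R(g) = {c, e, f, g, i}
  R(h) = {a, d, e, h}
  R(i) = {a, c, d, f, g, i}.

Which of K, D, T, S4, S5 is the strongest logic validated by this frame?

Serial (axiom D): yes — every world has a successor (e.g. a R a).
Reflexive (axiom T): no — f is not related to itself.
Transitive (axiom 4): no — a R b and b R c, but not a R c.
Euclidean (axiom 5): no — a R b and a R d, but not b R d.
So F validates K, D; T would additionally require R to be reflexive. The strongest is D.

D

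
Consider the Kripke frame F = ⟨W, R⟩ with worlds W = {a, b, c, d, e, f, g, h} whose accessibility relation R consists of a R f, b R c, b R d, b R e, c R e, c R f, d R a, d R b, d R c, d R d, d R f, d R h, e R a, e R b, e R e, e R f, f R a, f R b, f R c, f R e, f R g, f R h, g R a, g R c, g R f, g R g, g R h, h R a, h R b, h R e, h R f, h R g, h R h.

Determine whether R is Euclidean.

Euclidean: no — b R c and b R d, but not c R d.

No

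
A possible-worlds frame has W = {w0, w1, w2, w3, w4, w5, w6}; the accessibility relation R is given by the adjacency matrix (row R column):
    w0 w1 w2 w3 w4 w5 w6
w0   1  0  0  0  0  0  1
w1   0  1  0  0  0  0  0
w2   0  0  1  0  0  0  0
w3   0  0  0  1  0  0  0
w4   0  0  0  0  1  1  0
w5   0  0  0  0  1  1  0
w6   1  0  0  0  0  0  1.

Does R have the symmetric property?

Yes

Symmetric: yes — every pair in R has its reverse in R.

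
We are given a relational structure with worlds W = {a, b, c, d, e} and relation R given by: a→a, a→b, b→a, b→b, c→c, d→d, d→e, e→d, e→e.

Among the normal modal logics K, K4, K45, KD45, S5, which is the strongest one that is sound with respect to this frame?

S5

Transitive (axiom 4): yes — every two-step R-path is closed by a direct edge.
Euclidean (axiom 5): yes — any two successors of a common world are R-related.
Serial (axiom D): yes — every world has a successor (e.g. a R a).
Reflexive (axiom T): yes — every world is R-related to itself.
So F validates K, K4, K45, KD45, S5. The strongest is S5.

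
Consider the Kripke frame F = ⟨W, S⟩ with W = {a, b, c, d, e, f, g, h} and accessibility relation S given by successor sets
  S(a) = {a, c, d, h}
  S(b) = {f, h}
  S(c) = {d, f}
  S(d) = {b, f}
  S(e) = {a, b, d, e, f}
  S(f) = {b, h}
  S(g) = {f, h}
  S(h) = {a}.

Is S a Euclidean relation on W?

Euclidean: no — a S c and a S h, but not c S h.

No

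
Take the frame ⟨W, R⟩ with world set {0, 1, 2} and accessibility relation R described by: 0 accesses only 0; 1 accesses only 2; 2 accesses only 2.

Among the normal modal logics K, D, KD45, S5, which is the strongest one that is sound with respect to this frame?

Serial (axiom D): yes — every world has a successor (e.g. 0 R 0).
Euclidean (axiom 5): yes — any two successors of a common world are R-related.
Transitive (axiom 4): yes — every two-step R-path is closed by a direct edge.
Reflexive (axiom T): no — 1 is not related to itself.
So F validates K, D, KD45; S5 would additionally require R to be reflexive. The strongest is KD45.

KD45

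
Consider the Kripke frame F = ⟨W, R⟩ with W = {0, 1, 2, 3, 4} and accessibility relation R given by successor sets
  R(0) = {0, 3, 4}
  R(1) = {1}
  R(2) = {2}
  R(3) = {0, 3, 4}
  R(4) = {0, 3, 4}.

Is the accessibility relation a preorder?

Yes

Reflexive: yes — every world is R-related to itself.
Transitive: yes — every two-step R-path is closed by a direct edge.
So R is a preorder.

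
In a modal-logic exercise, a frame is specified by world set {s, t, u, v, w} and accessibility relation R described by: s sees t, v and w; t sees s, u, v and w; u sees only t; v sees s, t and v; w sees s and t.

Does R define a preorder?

No

Reflexive: no — s is not related to itself.
Transitive: no — s R t and t R u, but not s R u.
So R is not a preorder.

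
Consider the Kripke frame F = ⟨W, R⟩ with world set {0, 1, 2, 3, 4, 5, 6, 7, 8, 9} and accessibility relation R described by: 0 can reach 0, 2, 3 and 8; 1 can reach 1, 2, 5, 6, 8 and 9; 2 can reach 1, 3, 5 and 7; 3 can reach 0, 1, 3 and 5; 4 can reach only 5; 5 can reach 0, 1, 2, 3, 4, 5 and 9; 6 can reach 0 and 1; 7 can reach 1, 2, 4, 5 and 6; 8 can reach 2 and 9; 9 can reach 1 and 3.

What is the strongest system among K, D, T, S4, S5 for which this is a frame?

Serial (axiom D): yes — every world has a successor (e.g. 0 R 0).
Reflexive (axiom T): no — 2 is not related to itself.
Transitive (axiom 4): no — 0 R 2 and 2 R 1, but not 0 R 1.
Euclidean (axiom 5): no — 0 R 2 and 0 R 8, but not 2 R 8.
So F validates K, D; T would additionally require R to be reflexive. The strongest is D.

D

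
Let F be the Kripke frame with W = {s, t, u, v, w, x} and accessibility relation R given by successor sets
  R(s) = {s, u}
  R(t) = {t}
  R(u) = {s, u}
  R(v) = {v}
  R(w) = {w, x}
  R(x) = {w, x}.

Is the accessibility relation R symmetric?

Yes

Symmetric: yes — every pair in R has its reverse in R.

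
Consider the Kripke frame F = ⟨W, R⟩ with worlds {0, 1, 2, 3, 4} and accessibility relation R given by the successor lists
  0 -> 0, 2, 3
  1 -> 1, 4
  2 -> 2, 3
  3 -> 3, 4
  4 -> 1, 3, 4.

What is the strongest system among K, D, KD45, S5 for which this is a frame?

D

Serial (axiom D): yes — every world has a successor (e.g. 0 R 0).
Euclidean (axiom 5): no — 0 R 3 and 0 R 2, but not 3 R 2.
Transitive (axiom 4): no — 0 R 3 and 3 R 4, but not 0 R 4.
Reflexive (axiom T): yes — every world is R-related to itself.
So F validates K, D; KD45 would additionally require R to be Euclidean and transitive. The strongest is D.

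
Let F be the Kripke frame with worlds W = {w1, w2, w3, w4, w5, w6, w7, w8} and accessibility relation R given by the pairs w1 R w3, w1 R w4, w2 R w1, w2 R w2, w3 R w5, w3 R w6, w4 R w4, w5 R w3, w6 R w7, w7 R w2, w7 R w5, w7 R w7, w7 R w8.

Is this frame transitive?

Transitive: no — w1 R w3 and w3 R w5, but not w1 R w5.

No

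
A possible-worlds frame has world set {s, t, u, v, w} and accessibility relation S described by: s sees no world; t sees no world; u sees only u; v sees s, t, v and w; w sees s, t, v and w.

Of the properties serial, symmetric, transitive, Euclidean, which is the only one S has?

Serial: no — s has no S-successor.
Symmetric: no — v S s but not s S v.
Transitive: yes — every two-step S-path is closed by a direct edge.
Euclidean: no — v S s and v S t, but not s S t.
Only transitive holds.

transitive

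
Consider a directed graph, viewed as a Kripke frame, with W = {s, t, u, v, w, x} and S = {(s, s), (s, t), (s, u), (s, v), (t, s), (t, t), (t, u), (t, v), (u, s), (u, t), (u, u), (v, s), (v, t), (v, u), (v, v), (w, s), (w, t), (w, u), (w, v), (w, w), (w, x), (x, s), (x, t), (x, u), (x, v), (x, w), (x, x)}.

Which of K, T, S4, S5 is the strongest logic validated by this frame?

T

Reflexive (axiom T): yes — every world is S-related to itself.
Transitive (axiom 4): no — u S s and s S v, but not u S v.
Euclidean (axiom 5): no — s S u and s S v, but not u S v.
So F validates K, T; S4 would additionally require S to be transitive. The strongest is T.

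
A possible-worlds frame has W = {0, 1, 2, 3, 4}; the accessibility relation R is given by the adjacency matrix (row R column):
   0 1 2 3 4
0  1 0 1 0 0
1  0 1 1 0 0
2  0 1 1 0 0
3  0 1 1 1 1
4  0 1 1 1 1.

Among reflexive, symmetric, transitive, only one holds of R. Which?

reflexive

Reflexive: yes — every world is R-related to itself.
Symmetric: no — 0 R 2 but not 2 R 0.
Transitive: no — 0 R 2 and 2 R 1, but not 0 R 1.
Only reflexive holds.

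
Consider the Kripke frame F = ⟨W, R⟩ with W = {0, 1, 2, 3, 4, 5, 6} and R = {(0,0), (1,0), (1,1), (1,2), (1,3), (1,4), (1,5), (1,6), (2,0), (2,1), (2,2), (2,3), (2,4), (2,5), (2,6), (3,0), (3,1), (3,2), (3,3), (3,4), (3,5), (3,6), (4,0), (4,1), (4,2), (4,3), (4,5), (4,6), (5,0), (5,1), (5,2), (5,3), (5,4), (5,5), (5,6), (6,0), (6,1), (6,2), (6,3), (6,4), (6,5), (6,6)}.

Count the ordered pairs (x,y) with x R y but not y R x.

6

Enumerating: (1,0), (2,0), (3,0), (4,0), (5,0), (6,0).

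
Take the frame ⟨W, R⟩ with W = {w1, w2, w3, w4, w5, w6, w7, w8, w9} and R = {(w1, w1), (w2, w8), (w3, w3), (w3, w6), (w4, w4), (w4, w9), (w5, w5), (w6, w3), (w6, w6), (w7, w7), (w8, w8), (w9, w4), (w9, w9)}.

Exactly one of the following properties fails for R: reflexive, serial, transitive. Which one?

Reflexive: no — w2 is not related to itself.
Serial: yes — every world has a successor (e.g. w1 R w1).
Transitive: yes — every two-step R-path is closed by a direct edge.
Only reflexive fails.

reflexive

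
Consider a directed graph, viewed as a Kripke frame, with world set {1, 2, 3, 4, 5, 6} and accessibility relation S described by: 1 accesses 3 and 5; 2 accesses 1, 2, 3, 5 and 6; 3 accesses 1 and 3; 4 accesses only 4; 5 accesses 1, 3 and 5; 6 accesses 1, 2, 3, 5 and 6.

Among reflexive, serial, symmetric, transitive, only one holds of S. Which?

Reflexive: no — 1 is not related to itself.
Serial: yes — every world has a successor (e.g. 1 S 3).
Symmetric: no — 2 S 1 but not 1 S 2.
Transitive: no — 3 S 1 and 1 S 5, but not 3 S 5.
Only serial holds.

serial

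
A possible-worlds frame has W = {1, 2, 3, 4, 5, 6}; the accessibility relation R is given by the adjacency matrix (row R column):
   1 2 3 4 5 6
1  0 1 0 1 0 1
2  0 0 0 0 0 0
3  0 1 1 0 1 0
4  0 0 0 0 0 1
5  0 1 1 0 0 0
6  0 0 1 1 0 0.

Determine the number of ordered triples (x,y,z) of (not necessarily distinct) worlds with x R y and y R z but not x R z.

7

Enumerating: (1,6,3), (4,6,3), (4,6,4), (5,3,5), (6,3,2), (6,3,5), (6,4,6).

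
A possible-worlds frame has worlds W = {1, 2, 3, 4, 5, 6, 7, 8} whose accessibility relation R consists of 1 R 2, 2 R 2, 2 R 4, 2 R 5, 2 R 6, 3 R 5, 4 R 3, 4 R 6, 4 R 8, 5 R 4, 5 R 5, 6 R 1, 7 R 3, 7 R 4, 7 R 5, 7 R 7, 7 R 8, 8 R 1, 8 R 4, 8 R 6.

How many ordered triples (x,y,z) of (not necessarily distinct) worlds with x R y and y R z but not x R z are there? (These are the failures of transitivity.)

21

Enumerating: (1,2,4), (1,2,5), (1,2,6), (2,4,3), (2,4,8), (2,6,1), (3,5,4), (4,3,5), (4,6,1), (4,8,1), (4,8,4), (5,4,3), … and 9 more.
Total: 21.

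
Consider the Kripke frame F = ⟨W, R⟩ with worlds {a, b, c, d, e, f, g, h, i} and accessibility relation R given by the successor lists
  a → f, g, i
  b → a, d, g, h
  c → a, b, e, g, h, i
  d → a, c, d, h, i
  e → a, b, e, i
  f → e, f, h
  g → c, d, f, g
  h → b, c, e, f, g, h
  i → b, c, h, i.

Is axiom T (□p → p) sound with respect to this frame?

No

Axiom T corresponds to the accessibility relation being reflexive.
Reflexive: no — a is not related to itself.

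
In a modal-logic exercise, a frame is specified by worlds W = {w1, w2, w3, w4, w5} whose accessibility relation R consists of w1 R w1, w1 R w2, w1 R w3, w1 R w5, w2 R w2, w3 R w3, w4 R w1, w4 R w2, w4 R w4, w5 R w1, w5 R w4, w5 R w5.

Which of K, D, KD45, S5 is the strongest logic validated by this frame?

Serial (axiom D): yes — every world has a successor (e.g. w1 R w1).
Euclidean (axiom 5): no — w1 R w2 and w1 R w3, but not w2 R w3.
Transitive (axiom 4): no — w1 R w5 and w5 R w4, but not w1 R w4.
Reflexive (axiom T): yes — every world is R-related to itself.
So F validates K, D; KD45 would additionally require R to be Euclidean and transitive. The strongest is D.

D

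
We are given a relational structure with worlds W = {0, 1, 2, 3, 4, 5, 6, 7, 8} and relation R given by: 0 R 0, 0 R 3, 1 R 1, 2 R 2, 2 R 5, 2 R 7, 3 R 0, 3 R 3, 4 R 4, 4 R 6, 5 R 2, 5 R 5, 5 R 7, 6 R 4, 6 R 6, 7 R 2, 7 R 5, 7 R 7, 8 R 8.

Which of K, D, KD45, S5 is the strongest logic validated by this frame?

S5

Serial (axiom D): yes — every world has a successor (e.g. 0 R 0).
Euclidean (axiom 5): yes — any two successors of a common world are R-related.
Transitive (axiom 4): yes — every two-step R-path is closed by a direct edge.
Reflexive (axiom T): yes — every world is R-related to itself.
So F validates K, D, KD45, S5. The strongest is S5.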